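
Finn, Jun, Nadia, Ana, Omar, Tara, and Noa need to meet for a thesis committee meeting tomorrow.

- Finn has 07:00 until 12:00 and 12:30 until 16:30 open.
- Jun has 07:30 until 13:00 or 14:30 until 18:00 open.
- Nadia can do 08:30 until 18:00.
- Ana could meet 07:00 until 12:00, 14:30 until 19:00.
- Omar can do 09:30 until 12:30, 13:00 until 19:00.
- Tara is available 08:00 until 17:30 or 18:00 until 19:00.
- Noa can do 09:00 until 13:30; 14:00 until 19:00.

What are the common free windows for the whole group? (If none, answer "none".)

Finn ∩ Jun: 07:30-12:00, 12:30-13:00, 14:30-16:30.
Finn ∩ Jun ∩ Nadia: 08:30-12:00, 12:30-13:00, 14:30-16:30.
Finn ∩ Jun ∩ Nadia ∩ Ana: 08:30-12:00, 14:30-16:30.
Finn ∩ Jun ∩ Nadia ∩ Ana ∩ Omar: 09:30-12:00, 14:30-16:30.
Finn ∩ Jun ∩ Nadia ∩ Ana ∩ Omar ∩ Tara: 09:30-12:00, 14:30-16:30.
Finn ∩ Jun ∩ Nadia ∩ Ana ∩ Omar ∩ Tara ∩ Noa: 09:30-12:00, 14:30-16:30.
So the common availability across everyone is 09:30-12:00, 14:30-16:30.

09:30-12:00, 14:30-16:30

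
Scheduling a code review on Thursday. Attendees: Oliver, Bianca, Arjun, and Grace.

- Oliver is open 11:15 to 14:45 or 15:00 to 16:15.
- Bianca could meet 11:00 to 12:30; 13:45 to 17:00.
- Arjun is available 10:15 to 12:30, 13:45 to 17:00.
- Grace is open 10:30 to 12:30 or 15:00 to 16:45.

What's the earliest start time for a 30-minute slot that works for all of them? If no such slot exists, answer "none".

Oliver ∩ Bianca: 11:15-12:30, 13:45-14:45, 15:00-16:15.
Oliver ∩ Bianca ∩ Arjun: 11:15-12:30, 13:45-14:45, 15:00-16:15.
Oliver ∩ Bianca ∩ Arjun ∩ Grace: 11:15-12:30, 15:00-16:15.
The first common window of at least 30 minutes is 11:15-12:30, so the earliest start is 11:15.

11:15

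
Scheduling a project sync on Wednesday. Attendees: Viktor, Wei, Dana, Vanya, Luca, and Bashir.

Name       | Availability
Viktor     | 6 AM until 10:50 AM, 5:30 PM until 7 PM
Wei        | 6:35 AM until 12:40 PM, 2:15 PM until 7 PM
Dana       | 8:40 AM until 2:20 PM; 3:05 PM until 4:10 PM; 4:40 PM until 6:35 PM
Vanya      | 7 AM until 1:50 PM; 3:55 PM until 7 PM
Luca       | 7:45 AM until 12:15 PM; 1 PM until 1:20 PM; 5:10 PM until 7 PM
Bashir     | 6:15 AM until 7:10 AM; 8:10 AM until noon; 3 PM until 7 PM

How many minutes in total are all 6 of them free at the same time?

195

Viktor ∩ Wei: 06:35-10:50, 17:30-19:00.
Viktor ∩ Wei ∩ Dana: 08:40-10:50, 17:30-18:35.
Viktor ∩ Wei ∩ Dana ∩ Vanya: 08:40-10:50, 17:30-18:35.
Viktor ∩ Wei ∩ Dana ∩ Vanya ∩ Luca: 08:40-10:50, 17:30-18:35.
Viktor ∩ Wei ∩ Dana ∩ Vanya ∩ Luca ∩ Bashir: 08:40-10:50, 17:30-18:35.
Summing the common windows: 130 + 65 = 195 minutes.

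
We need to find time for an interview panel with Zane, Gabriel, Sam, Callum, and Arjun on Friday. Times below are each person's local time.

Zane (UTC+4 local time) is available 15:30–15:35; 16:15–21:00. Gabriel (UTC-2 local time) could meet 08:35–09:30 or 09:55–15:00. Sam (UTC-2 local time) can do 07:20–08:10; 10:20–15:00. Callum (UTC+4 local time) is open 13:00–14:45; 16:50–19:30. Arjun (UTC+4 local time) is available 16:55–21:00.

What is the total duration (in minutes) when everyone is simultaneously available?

155

Zane in UTC: 11:30-11:35, 12:15-17:00 (subtract 4h to convert from UTC+4).
Gabriel in UTC: 10:35-11:30, 11:55-17:00 (add 2h to convert from UTC-2).
Sam in UTC: 09:20-10:10, 12:20-17:00 (add 2h to convert from UTC-2).
Callum in UTC: 09:00-10:45, 12:50-15:30 (subtract 4h to convert from UTC+4).
Arjun in UTC: 12:55-17:00 (subtract 4h to convert from UTC+4).
Zane ∩ Gabriel: 12:15-17:00.
Zane ∩ Gabriel ∩ Sam: 12:20-17:00.
Zane ∩ Gabriel ∩ Sam ∩ Callum: 12:50-15:30.
Zane ∩ Gabriel ∩ Sam ∩ Callum ∩ Arjun: 12:55-15:30.
That's a single block of 155 minutes.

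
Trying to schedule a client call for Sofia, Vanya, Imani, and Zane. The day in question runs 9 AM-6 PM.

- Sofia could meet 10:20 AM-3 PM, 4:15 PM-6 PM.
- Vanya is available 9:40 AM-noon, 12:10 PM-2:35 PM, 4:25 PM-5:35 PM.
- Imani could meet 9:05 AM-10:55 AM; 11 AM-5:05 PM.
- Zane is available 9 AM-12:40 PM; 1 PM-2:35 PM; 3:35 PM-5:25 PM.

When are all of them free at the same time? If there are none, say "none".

Sofia ∩ Vanya: 10:20-12:00, 12:10-14:35, 16:25-17:35.
Sofia ∩ Vanya ∩ Imani: 10:20-10:55, 11:00-12:00, 12:10-14:35, 16:25-17:05.
Sofia ∩ Vanya ∩ Imani ∩ Zane: 10:20-10:55, 11:00-12:00, 12:10-12:40, 13:00-14:35, 16:25-17:05.

10:20-10:55, 11:00-12:00, 12:10-12:40, 13:00-14:35, 16:25-17:05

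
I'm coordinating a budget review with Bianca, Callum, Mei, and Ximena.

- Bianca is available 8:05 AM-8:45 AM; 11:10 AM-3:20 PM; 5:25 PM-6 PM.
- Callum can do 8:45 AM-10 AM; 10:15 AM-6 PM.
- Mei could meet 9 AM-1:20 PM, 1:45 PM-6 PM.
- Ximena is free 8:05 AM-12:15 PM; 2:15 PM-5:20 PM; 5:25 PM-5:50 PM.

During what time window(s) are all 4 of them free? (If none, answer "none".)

Bianca ∩ Callum: 11:10-15:20, 17:25-18:00.
Bianca ∩ Callum ∩ Mei: 11:10-13:20, 13:45-15:20, 17:25-18:00.
Bianca ∩ Callum ∩ Mei ∩ Ximena: 11:10-12:15, 14:15-15:20, 17:25-17:50.
So the common availability across everyone is 11:10-12:15, 14:15-15:20, 17:25-17:50.

11:10-12:15, 14:15-15:20, 17:25-17:50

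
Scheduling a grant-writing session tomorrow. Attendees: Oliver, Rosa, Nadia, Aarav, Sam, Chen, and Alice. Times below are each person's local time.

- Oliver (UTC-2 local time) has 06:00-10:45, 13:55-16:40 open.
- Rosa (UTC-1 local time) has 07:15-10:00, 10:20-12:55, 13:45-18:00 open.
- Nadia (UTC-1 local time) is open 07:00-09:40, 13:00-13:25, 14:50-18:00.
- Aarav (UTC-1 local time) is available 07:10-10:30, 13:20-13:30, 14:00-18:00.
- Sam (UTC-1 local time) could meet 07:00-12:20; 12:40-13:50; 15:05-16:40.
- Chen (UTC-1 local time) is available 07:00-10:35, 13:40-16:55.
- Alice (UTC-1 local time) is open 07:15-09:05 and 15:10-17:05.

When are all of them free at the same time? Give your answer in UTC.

Oliver in UTC: 08:00-12:45, 15:55-18:40 (add 2h to convert from UTC-2).
Rosa in UTC: 08:15-11:00, 11:20-13:55, 14:45-19:00 (add 1h to convert from UTC-1).
Nadia in UTC: 08:00-10:40, 14:00-14:25, 15:50-19:00 (add 1h to convert from UTC-1).
Aarav in UTC: 08:10-11:30, 14:20-14:30, 15:00-19:00 (add 1h to convert from UTC-1).
Sam in UTC: 08:00-13:20, 13:40-14:50, 16:05-17:40 (add 1h to convert from UTC-1).
Chen in UTC: 08:00-11:35, 14:40-17:55 (add 1h to convert from UTC-1).
Alice in UTC: 08:15-10:05, 16:10-18:05 (add 1h to convert from UTC-1).
Oliver ∩ Rosa: 08:15-11:00, 11:20-12:45, 15:55-18:40.
Oliver ∩ Rosa ∩ Nadia: 08:15-10:40, 15:55-18:40.
Oliver ∩ Rosa ∩ Nadia ∩ Aarav: 08:15-10:40, 15:55-18:40.
Oliver ∩ Rosa ∩ Nadia ∩ Aarav ∩ Sam: 08:15-10:40, 16:05-17:40.
Oliver ∩ Rosa ∩ Nadia ∩ Aarav ∩ Sam ∩ Chen: 08:15-10:40, 16:05-17:40.
Oliver ∩ Rosa ∩ Nadia ∩ Aarav ∩ Sam ∩ Chen ∩ Alice: 08:15-10:05, 16:10-17:40.

08:15-10:05, 16:10-17:40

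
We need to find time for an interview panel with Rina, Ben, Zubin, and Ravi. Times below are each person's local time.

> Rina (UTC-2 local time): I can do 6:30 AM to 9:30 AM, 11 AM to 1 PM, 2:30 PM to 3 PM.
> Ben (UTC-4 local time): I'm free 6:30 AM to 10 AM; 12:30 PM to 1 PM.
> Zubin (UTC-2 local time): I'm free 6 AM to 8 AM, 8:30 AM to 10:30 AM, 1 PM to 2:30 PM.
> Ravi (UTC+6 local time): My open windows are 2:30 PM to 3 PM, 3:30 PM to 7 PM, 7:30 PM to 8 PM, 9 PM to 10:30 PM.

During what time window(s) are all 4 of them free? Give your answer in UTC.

Rina in UTC: 08:30-11:30, 13:00-15:00, 16:30-17:00 (add 2h to convert from UTC-2).
Ben in UTC: 10:30-14:00, 16:30-17:00 (add 4h to convert from UTC-4).
Zubin in UTC: 08:00-10:00, 10:30-12:30, 15:00-16:30 (add 2h to convert from UTC-2).
Ravi in UTC: 08:30-09:00, 09:30-13:00, 13:30-14:00, 15:00-16:30 (subtract 6h to convert from UTC+6).
Rina ∩ Ben: 10:30-11:30, 13:00-14:00, 16:30-17:00.
Rina ∩ Ben ∩ Zubin: 10:30-11:30.
Rina ∩ Ben ∩ Zubin ∩ Ravi: 10:30-11:30.

10:30-11:30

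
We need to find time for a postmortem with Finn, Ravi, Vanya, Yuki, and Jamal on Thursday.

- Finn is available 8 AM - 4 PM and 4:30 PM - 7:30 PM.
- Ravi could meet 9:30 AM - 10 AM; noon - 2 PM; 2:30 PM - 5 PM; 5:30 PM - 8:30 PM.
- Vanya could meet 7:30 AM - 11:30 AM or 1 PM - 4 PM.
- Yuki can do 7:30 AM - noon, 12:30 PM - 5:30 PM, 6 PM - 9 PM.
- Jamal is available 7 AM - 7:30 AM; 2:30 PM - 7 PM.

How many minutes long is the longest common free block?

90

Finn ∩ Ravi: 09:30-10:00, 12:00-14:00, 14:30-16:00, 16:30-17:00, 17:30-19:30.
Finn ∩ Ravi ∩ Vanya: 09:30-10:00, 13:00-14:00, 14:30-16:00.
Finn ∩ Ravi ∩ Vanya ∩ Yuki: 09:30-10:00, 13:00-14:00, 14:30-16:00.
Finn ∩ Ravi ∩ Vanya ∩ Yuki ∩ Jamal: 14:30-16:00.
The longest is 14:30-16:00 at 90 minutes.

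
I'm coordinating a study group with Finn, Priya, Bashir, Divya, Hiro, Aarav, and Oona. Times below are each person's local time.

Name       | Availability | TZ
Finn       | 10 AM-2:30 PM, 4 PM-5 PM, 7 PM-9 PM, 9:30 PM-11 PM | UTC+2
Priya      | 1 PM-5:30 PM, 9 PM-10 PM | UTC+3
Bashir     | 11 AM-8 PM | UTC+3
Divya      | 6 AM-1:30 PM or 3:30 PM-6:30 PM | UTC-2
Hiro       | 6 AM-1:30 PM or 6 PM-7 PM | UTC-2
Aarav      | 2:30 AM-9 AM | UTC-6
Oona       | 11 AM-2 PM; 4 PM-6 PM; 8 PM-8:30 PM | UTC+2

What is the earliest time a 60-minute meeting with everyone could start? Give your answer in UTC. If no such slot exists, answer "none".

10:00

Finn in UTC: 08:00-12:30, 14:00-15:00, 17:00-19:00, 19:30-21:00 (subtract 2h to convert from UTC+2).
Priya in UTC: 10:00-14:30, 18:00-19:00 (subtract 3h to convert from UTC+3).
Bashir in UTC: 08:00-17:00 (subtract 3h to convert from UTC+3).
Divya in UTC: 08:00-15:30, 17:30-20:30 (add 2h to convert from UTC-2).
Hiro in UTC: 08:00-15:30, 20:00-21:00 (add 2h to convert from UTC-2).
Aarav in UTC: 08:30-15:00 (add 6h to convert from UTC-6).
Oona in UTC: 09:00-12:00, 14:00-16:00, 18:00-18:30 (subtract 2h to convert from UTC+2).
Finn ∩ Priya: 10:00-12:30, 14:00-14:30, 18:00-19:00.
Finn ∩ Priya ∩ Bashir: 10:00-12:30, 14:00-14:30.
Finn ∩ Priya ∩ Bashir ∩ Divya: 10:00-12:30, 14:00-14:30.
Finn ∩ Priya ∩ Bashir ∩ Divya ∩ Hiro: 10:00-12:30, 14:00-14:30.
Finn ∩ Priya ∩ Bashir ∩ Divya ∩ Hiro ∩ Aarav: 10:00-12:30, 14:00-14:30.
Finn ∩ Priya ∩ Bashir ∩ Divya ∩ Hiro ∩ Aarav ∩ Oona: 10:00-12:00, 14:00-14:30.
Those are the intersection windows.
The first common window of at least 60 minutes is 10:00-12:00, so the earliest start is 10:00.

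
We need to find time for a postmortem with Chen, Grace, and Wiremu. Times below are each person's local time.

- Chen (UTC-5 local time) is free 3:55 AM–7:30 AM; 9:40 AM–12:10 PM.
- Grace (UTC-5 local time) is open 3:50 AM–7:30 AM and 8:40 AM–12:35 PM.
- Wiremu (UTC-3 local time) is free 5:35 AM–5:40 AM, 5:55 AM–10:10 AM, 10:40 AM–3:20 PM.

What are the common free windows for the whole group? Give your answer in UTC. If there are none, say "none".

08:55-12:30, 14:40-17:10

Chen in UTC: 08:55-12:30, 14:40-17:10 (add 5h to convert from UTC-5).
Grace in UTC: 08:50-12:30, 13:40-17:35 (add 5h to convert from UTC-5).
Wiremu in UTC: 08:35-08:40, 08:55-13:10, 13:40-18:20 (add 3h to convert from UTC-3).
Chen ∩ Grace: 08:55-12:30, 14:40-17:10.
Chen ∩ Grace ∩ Wiremu: 08:55-12:30, 14:40-17:10.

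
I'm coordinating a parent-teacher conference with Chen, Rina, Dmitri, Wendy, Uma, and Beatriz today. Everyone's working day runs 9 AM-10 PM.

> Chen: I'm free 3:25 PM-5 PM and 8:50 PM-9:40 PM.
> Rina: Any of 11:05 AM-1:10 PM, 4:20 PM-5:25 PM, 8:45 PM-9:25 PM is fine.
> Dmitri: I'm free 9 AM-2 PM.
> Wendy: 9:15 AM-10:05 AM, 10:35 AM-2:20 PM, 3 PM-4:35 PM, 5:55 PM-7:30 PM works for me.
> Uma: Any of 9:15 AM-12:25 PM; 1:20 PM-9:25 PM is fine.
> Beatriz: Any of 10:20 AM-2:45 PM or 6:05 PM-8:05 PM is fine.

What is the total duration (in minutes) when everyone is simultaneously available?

Chen ∩ Rina: 16:20-17:00, 20:50-21:25.
Chen ∩ Rina ∩ Dmitri: ∅.
Chen ∩ Rina ∩ Dmitri ∩ Wendy: ∅.
Chen ∩ Rina ∩ Dmitri ∩ Wendy ∩ Uma: ∅.
Chen ∩ Rina ∩ Dmitri ∩ Wendy ∩ Uma ∩ Beatriz: ∅.
There is no time when everyone is free.
There is no common window, so the total is 0 minutes.

0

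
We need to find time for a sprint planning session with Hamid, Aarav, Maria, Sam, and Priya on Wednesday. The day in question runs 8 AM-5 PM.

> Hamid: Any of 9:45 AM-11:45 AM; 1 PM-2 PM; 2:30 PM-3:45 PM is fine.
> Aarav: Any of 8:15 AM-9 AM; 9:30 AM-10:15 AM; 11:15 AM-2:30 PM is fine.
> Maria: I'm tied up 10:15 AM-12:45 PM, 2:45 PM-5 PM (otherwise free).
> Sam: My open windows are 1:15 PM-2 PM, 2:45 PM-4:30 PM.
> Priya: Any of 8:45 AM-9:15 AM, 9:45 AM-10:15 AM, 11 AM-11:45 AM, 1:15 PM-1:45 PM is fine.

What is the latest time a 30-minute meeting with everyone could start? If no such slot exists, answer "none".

13:15

Hamid free: 09:45-11:45, 13:00-14:00, 14:30-15:45.
Aarav free: 08:15-09:00, 09:30-10:15, 11:15-14:30.
Maria free: 08:00-10:15, 12:45-14:45 (invert busy blocks within the working day).
Sam free: 13:15-14:00, 14:45-16:30.
Priya free: 08:45-09:15, 09:45-10:15, 11:00-11:45, 13:15-13:45.
Hamid ∩ Aarav: 09:45-10:15, 11:15-11:45, 13:00-14:00.
Hamid ∩ Aarav ∩ Maria: 09:45-10:15, 13:00-14:00.
Hamid ∩ Aarav ∩ Maria ∩ Sam: 13:15-14:00.
Hamid ∩ Aarav ∩ Maria ∩ Sam ∩ Priya: 13:15-13:45.
Those are the intersection windows.
The last common window of at least 30 minutes is 13:15-13:45; a 30-minute meeting can start as late as 13:15 and still end by 13:45.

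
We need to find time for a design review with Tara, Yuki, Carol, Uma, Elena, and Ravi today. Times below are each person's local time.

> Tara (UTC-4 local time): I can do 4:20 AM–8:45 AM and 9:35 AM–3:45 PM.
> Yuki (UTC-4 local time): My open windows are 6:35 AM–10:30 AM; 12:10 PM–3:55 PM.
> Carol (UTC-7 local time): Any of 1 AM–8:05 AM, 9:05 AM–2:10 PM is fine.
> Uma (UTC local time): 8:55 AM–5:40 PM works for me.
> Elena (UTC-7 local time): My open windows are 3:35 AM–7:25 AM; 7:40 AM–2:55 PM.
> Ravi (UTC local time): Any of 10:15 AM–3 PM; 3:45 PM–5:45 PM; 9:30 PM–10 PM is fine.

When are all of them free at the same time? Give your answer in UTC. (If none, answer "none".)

Tara in UTC: 08:20-12:45, 13:35-19:45 (add 4h to convert from UTC-4).
Yuki in UTC: 10:35-14:30, 16:10-19:55 (add 4h to convert from UTC-4).
Carol in UTC: 08:00-15:05, 16:05-21:10 (add 7h to convert from UTC-7).
Uma in UTC: 08:55-17:40.
Elena in UTC: 10:35-14:25, 14:40-21:55 (add 7h to convert from UTC-7).
Ravi in UTC: 10:15-15:00, 15:45-17:45, 21:30-22:00.
Tara ∩ Yuki: 10:35-12:45, 13:35-14:30, 16:10-19:45.
Tara ∩ Yuki ∩ Carol: 10:35-12:45, 13:35-14:30, 16:10-19:45.
Tara ∩ Yuki ∩ Carol ∩ Uma: 10:35-12:45, 13:35-14:30, 16:10-17:40.
Tara ∩ Yuki ∩ Carol ∩ Uma ∩ Elena: 10:35-12:45, 13:35-14:25, 16:10-17:40.
Tara ∩ Yuki ∩ Carol ∩ Uma ∩ Elena ∩ Ravi: 10:35-12:45, 13:35-14:25, 16:10-17:40.

10:35-12:45, 13:35-14:25, 16:10-17:40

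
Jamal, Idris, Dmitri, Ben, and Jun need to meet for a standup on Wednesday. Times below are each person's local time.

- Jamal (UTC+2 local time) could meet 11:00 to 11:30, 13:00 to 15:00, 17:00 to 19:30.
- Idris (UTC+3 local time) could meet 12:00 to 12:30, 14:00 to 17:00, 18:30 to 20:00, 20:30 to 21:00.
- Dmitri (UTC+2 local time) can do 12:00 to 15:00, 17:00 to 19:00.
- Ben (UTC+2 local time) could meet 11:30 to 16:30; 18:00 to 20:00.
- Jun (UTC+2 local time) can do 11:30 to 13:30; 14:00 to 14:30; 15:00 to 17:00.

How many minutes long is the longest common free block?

Jamal in UTC: 09:00-09:30, 11:00-13:00, 15:00-17:30 (subtract 2h to convert from UTC+2).
Idris in UTC: 09:00-09:30, 11:00-14:00, 15:30-17:00, 17:30-18:00 (subtract 3h to convert from UTC+3).
Dmitri in UTC: 10:00-13:00, 15:00-17:00 (subtract 2h to convert from UTC+2).
Ben in UTC: 09:30-14:30, 16:00-18:00 (subtract 2h to convert from UTC+2).
Jun in UTC: 09:30-11:30, 12:00-12:30, 13:00-15:00 (subtract 2h to convert from UTC+2).
Jamal ∩ Idris: 09:00-09:30, 11:00-13:00, 15:30-17:00.
Jamal ∩ Idris ∩ Dmitri: 11:00-13:00, 15:30-17:00.
Jamal ∩ Idris ∩ Dmitri ∩ Ben: 11:00-13:00, 16:00-17:00.
Jamal ∩ Idris ∩ Dmitri ∩ Ben ∩ Jun: 11:00-11:30, 12:00-12:30.
The longest is 11:00-11:30 at 30 minutes.

30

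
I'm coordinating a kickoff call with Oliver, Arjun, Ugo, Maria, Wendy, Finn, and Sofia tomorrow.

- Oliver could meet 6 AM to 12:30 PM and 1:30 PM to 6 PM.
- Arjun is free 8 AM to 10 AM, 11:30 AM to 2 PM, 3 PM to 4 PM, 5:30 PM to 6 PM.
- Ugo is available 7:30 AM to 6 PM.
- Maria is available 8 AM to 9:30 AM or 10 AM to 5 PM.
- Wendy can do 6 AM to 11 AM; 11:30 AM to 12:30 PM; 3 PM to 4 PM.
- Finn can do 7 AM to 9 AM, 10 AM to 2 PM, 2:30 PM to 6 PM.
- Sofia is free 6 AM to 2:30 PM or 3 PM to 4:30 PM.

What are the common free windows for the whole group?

Oliver ∩ Arjun: 08:00-10:00, 11:30-12:30, 13:30-14:00, 15:00-16:00, 17:30-18:00.
Oliver ∩ Arjun ∩ Ugo: 08:00-10:00, 11:30-12:30, 13:30-14:00, 15:00-16:00, 17:30-18:00.
Oliver ∩ Arjun ∩ Ugo ∩ Maria: 08:00-09:30, 11:30-12:30, 13:30-14:00, 15:00-16:00.
Oliver ∩ Arjun ∩ Ugo ∩ Maria ∩ Wendy: 08:00-09:30, 11:30-12:30, 15:00-16:00.
Oliver ∩ Arjun ∩ Ugo ∩ Maria ∩ Wendy ∩ Finn: 08:00-09:00, 11:30-12:30, 15:00-16:00.
Oliver ∩ Arjun ∩ Ugo ∩ Maria ∩ Wendy ∩ Finn ∩ Sofia: 08:00-09:00, 11:30-12:30, 15:00-16:00.

08:00-09:00, 11:30-12:30, 15:00-16:00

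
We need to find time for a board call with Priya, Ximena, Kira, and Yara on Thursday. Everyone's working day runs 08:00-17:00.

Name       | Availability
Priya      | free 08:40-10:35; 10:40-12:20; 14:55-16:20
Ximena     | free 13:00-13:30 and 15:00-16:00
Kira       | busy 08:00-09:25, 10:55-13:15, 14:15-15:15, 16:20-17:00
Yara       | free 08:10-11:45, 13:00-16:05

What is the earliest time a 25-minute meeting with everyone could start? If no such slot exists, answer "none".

Priya free: 08:40-10:35, 10:40-12:20, 14:55-16:20.
Ximena free: 13:00-13:30, 15:00-16:00.
Kira free: 09:25-10:55, 13:15-14:15, 15:15-16:20 (invert busy blocks within the working day).
Yara free: 08:10-11:45, 13:00-16:05.
Priya ∩ Ximena: 15:00-16:00.
Priya ∩ Ximena ∩ Kira: 15:15-16:00.
Priya ∩ Ximena ∩ Kira ∩ Yara: 15:15-16:00.
So the common availability across everyone is 15:15-16:00.
The first common window of at least 25 minutes is 15:15-16:00, so the earliest start is 15:15.

15:15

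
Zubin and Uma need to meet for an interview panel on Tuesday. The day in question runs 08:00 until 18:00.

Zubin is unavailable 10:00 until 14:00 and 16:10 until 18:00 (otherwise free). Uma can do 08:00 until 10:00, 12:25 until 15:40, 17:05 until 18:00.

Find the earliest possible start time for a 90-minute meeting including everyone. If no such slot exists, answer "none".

Zubin free: 08:00-10:00, 14:00-16:10 (invert busy blocks within the working day).
Uma free: 08:00-10:00, 12:25-15:40, 17:05-18:00.
Zubin ∩ Uma: 08:00-10:00, 14:00-15:40.
The first common window of at least 90 minutes is 08:00-10:00, so the earliest start is 08:00.

08:00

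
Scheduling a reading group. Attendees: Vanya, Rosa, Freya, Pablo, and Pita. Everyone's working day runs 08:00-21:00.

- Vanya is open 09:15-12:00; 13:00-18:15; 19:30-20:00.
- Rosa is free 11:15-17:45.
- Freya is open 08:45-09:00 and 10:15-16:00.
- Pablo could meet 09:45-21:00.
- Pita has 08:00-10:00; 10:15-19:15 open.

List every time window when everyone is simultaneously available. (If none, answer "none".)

11:15-12:00, 13:00-16:00

Vanya ∩ Rosa: 11:15-12:00, 13:00-17:45.
Vanya ∩ Rosa ∩ Freya: 11:15-12:00, 13:00-16:00.
Vanya ∩ Rosa ∩ Freya ∩ Pablo: 11:15-12:00, 13:00-16:00.
Vanya ∩ Rosa ∩ Freya ∩ Pablo ∩ Pita: 11:15-12:00, 13:00-16:00.
Those are the intersection windows.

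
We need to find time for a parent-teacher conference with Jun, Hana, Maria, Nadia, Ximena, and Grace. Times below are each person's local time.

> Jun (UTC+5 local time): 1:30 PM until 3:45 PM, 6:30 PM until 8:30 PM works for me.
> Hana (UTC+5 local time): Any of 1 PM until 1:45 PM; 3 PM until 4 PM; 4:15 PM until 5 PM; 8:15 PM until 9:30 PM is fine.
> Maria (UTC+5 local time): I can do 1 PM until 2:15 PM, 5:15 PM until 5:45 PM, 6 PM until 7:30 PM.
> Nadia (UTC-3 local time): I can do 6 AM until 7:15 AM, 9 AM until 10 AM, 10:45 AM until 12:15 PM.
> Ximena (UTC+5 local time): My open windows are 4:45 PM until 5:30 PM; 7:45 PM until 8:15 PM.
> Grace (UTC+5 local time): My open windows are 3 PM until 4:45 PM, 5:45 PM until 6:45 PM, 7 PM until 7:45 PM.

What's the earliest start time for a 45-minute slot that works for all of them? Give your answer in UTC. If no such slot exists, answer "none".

none

Jun in UTC: 08:30-10:45, 13:30-15:30 (subtract 5h to convert from UTC+5).
Hana in UTC: 08:00-08:45, 10:00-11:00, 11:15-12:00, 15:15-16:30 (subtract 5h to convert from UTC+5).
Maria in UTC: 08:00-09:15, 12:15-12:45, 13:00-14:30 (subtract 5h to convert from UTC+5).
Nadia in UTC: 09:00-10:15, 12:00-13:00, 13:45-15:15 (add 3h to convert from UTC-3).
Ximena in UTC: 11:45-12:30, 14:45-15:15 (subtract 5h to convert from UTC+5).
Grace in UTC: 10:00-11:45, 12:45-13:45, 14:00-14:45 (subtract 5h to convert from UTC+5).
Jun ∩ Hana: 08:30-08:45, 10:00-10:45, 15:15-15:30.
Jun ∩ Hana ∩ Maria: 08:30-08:45.
Jun ∩ Hana ∩ Maria ∩ Nadia: ∅.
Jun ∩ Hana ∩ Maria ∩ Nadia ∩ Ximena: ∅.
Jun ∩ Hana ∩ Maria ∩ Nadia ∩ Ximena ∩ Grace: ∅.
There is no time when everyone is free.
No common window is at least 45 minutes long.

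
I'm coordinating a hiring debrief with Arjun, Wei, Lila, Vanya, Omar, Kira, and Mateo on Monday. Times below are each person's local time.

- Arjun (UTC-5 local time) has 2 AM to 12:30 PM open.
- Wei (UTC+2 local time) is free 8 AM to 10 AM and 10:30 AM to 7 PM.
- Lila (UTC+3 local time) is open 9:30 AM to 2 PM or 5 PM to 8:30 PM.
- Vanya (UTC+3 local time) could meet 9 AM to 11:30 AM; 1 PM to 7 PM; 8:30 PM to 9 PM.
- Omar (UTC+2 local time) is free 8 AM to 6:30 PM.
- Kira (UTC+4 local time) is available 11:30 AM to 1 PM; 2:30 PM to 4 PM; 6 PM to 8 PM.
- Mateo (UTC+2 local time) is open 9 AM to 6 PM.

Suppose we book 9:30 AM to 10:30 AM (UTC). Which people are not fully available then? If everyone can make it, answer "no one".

Arjun in UTC: 07:00-17:30 (add 5h to convert from UTC-5).
Wei in UTC: 06:00-08:00, 08:30-17:00 (subtract 2h to convert from UTC+2).
Lila in UTC: 06:30-11:00, 14:00-17:30 (subtract 3h to convert from UTC+3).
Vanya in UTC: 06:00-08:30, 10:00-16:00, 17:30-18:00 (subtract 3h to convert from UTC+3).
Omar in UTC: 06:00-16:30 (subtract 2h to convert from UTC+2).
Kira in UTC: 07:30-09:00, 10:30-12:00, 14:00-16:00 (subtract 4h to convert from UTC+4).
Mateo in UTC: 07:00-16:00 (subtract 2h to convert from UTC+2).
Arjun: free for 09:30-10:30. Wei: free for 09:30-10:30. Lila: free for 09:30-10:30. Vanya: not fully free for 09:30-10:30. Omar: free for 09:30-10:30. Kira: not fully free for 09:30-10:30. Mateo: free for 09:30-10:30.

Kira, Vanya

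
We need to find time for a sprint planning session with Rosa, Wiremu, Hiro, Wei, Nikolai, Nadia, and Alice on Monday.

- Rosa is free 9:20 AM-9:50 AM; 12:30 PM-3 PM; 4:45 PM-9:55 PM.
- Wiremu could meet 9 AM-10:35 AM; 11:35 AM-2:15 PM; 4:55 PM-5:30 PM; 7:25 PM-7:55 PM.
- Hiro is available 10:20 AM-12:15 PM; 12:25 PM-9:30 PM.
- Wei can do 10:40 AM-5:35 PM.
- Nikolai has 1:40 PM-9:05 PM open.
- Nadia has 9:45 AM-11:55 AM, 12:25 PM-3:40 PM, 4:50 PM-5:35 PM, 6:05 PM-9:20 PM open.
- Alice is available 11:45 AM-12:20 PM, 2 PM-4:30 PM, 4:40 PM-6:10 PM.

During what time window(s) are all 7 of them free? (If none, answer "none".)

Rosa ∩ Wiremu: 09:20-09:50, 12:30-14:15, 16:55-17:30, 19:25-19:55.
Rosa ∩ Wiremu ∩ Hiro: 12:30-14:15, 16:55-17:30, 19:25-19:55.
Rosa ∩ Wiremu ∩ Hiro ∩ Wei: 12:30-14:15, 16:55-17:30.
Rosa ∩ Wiremu ∩ Hiro ∩ Wei ∩ Nikolai: 13:40-14:15, 16:55-17:30.
Rosa ∩ Wiremu ∩ Hiro ∩ Wei ∩ Nikolai ∩ Nadia: 13:40-14:15, 16:55-17:30.
Rosa ∩ Wiremu ∩ Hiro ∩ Wei ∩ Nikolai ∩ Nadia ∩ Alice: 14:00-14:15, 16:55-17:30.

14:00-14:15, 16:55-17:30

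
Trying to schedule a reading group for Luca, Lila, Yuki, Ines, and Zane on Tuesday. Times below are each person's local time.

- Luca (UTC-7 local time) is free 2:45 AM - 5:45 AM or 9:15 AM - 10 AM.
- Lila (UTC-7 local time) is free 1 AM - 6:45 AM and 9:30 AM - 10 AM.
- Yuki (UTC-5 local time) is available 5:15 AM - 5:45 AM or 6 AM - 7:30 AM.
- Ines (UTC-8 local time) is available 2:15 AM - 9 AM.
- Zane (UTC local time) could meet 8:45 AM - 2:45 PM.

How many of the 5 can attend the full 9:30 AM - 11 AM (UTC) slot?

2

Luca in UTC: 09:45-12:45, 16:15-17:00 (add 7h to convert from UTC-7).
Lila in UTC: 08:00-13:45, 16:30-17:00 (add 7h to convert from UTC-7).
Yuki in UTC: 10:15-10:45, 11:00-12:30 (add 5h to convert from UTC-5).
Ines in UTC: 10:15-17:00 (add 8h to convert from UTC-8).
Zane in UTC: 08:45-14:45.
Lila and Zane can make the full 09:30-11:00 slot — that's 2.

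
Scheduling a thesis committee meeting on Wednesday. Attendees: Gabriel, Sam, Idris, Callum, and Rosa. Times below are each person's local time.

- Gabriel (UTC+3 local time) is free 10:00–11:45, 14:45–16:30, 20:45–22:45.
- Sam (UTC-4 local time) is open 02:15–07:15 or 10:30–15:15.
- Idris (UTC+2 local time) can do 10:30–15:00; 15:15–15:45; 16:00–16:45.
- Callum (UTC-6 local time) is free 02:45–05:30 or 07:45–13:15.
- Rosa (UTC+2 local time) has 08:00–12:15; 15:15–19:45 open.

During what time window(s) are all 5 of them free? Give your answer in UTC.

Gabriel in UTC: 07:00-08:45, 11:45-13:30, 17:45-19:45 (subtract 3h to convert from UTC+3).
Sam in UTC: 06:15-11:15, 14:30-19:15 (add 4h to convert from UTC-4).
Idris in UTC: 08:30-13:00, 13:15-13:45, 14:00-14:45 (subtract 2h to convert from UTC+2).
Callum in UTC: 08:45-11:30, 13:45-19:15 (add 6h to convert from UTC-6).
Rosa in UTC: 06:00-10:15, 13:15-17:45 (subtract 2h to convert from UTC+2).
Gabriel ∩ Sam: 07:00-08:45, 17:45-19:15.
Gabriel ∩ Sam ∩ Idris: 08:30-08:45.
Gabriel ∩ Sam ∩ Idris ∩ Callum: ∅.
Gabriel ∩ Sam ∩ Idris ∩ Callum ∩ Rosa: ∅.
There is no time when everyone is free.

none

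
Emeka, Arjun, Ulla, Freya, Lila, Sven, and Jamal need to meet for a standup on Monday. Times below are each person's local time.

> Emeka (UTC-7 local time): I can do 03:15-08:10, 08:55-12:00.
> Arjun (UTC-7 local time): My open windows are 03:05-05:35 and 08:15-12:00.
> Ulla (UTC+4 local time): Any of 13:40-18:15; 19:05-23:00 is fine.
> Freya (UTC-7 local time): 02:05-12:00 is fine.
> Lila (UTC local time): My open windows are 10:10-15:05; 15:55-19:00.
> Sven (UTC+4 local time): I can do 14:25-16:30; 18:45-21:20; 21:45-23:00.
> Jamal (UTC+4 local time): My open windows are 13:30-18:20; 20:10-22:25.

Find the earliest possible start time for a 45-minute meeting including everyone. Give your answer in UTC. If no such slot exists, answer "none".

10:25

Emeka in UTC: 10:15-15:10, 15:55-19:00 (add 7h to convert from UTC-7).
Arjun in UTC: 10:05-12:35, 15:15-19:00 (add 7h to convert from UTC-7).
Ulla in UTC: 09:40-14:15, 15:05-19:00 (subtract 4h to convert from UTC+4).
Freya in UTC: 09:05-19:00 (add 7h to convert from UTC-7).
Lila in UTC: 10:10-15:05, 15:55-19:00.
Sven in UTC: 10:25-12:30, 14:45-17:20, 17:45-19:00 (subtract 4h to convert from UTC+4).
Jamal in UTC: 09:30-14:20, 16:10-18:25 (subtract 4h to convert from UTC+4).
Emeka ∩ Arjun: 10:15-12:35, 15:55-19:00.
Emeka ∩ Arjun ∩ Ulla: 10:15-12:35, 15:55-19:00.
Emeka ∩ Arjun ∩ Ulla ∩ Freya: 10:15-12:35, 15:55-19:00.
Emeka ∩ Arjun ∩ Ulla ∩ Freya ∩ Lila: 10:15-12:35, 15:55-19:00.
Emeka ∩ Arjun ∩ Ulla ∩ Freya ∩ Lila ∩ Sven: 10:25-12:30, 15:55-17:20, 17:45-19:00.
Emeka ∩ Arjun ∩ Ulla ∩ Freya ∩ Lila ∩ Sven ∩ Jamal: 10:25-12:30, 16:10-17:20, 17:45-18:25.
So the common availability across everyone is 10:25-12:30, 16:10-17:20, 17:45-18:25.
The first common window of at least 45 minutes is 10:25-12:30, so the earliest start is 10:25.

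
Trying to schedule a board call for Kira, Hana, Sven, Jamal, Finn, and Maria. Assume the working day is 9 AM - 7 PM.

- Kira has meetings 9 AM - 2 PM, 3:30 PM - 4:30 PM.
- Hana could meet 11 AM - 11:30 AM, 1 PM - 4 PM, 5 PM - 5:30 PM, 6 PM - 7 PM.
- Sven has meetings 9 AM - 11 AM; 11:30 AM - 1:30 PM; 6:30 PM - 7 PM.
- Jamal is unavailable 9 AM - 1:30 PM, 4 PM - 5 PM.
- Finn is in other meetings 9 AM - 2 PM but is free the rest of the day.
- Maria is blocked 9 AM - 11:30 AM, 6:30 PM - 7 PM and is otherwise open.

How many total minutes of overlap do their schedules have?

150

Kira free: 14:00-15:30, 16:30-19:00 (invert busy blocks within the working day).
Hana free: 11:00-11:30, 13:00-16:00, 17:00-17:30, 18:00-19:00.
Sven free: 11:00-11:30, 13:30-18:30 (invert busy blocks within the working day).
Jamal free: 13:30-16:00, 17:00-19:00 (invert busy blocks within the working day).
Finn free: 14:00-19:00 (invert busy blocks within the working day).
Maria free: 11:30-18:30 (invert busy blocks within the working day).
Kira ∩ Hana: 14:00-15:30, 17:00-17:30, 18:00-19:00.
Kira ∩ Hana ∩ Sven: 14:00-15:30, 17:00-17:30, 18:00-18:30.
Kira ∩ Hana ∩ Sven ∩ Jamal: 14:00-15:30, 17:00-17:30, 18:00-18:30.
Kira ∩ Hana ∩ Sven ∩ Jamal ∩ Finn: 14:00-15:30, 17:00-17:30, 18:00-18:30.
Kira ∩ Hana ∩ Sven ∩ Jamal ∩ Finn ∩ Maria: 14:00-15:30, 17:00-17:30, 18:00-18:30.
Summing the common windows: 90 + 30 + 30 = 150 minutes.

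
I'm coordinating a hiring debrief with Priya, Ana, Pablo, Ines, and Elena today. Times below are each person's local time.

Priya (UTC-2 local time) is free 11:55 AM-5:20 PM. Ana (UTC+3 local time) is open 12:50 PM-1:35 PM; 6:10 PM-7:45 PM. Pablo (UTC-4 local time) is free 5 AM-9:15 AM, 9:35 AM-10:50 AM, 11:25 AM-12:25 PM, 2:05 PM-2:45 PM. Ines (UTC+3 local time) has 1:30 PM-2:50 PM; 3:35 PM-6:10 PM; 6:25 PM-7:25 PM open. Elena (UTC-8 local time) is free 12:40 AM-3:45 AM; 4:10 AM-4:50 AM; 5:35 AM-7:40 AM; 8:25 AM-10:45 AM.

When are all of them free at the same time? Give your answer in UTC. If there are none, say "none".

Priya in UTC: 13:55-19:20 (add 2h to convert from UTC-2).
Ana in UTC: 09:50-10:35, 15:10-16:45 (subtract 3h to convert from UTC+3).
Pablo in UTC: 09:00-13:15, 13:35-14:50, 15:25-16:25, 18:05-18:45 (add 4h to convert from UTC-4).
Ines in UTC: 10:30-11:50, 12:35-15:10, 15:25-16:25 (subtract 3h to convert from UTC+3).
Elena in UTC: 08:40-11:45, 12:10-12:50, 13:35-15:40, 16:25-18:45 (add 8h to convert from UTC-8).
Priya ∩ Ana: 15:10-16:45.
Priya ∩ Ana ∩ Pablo: 15:25-16:25.
Priya ∩ Ana ∩ Pablo ∩ Ines: 15:25-16:25.
Priya ∩ Ana ∩ Pablo ∩ Ines ∩ Elena: 15:25-15:40.
So the common availability across everyone is 15:25-15:40.

15:25-15:40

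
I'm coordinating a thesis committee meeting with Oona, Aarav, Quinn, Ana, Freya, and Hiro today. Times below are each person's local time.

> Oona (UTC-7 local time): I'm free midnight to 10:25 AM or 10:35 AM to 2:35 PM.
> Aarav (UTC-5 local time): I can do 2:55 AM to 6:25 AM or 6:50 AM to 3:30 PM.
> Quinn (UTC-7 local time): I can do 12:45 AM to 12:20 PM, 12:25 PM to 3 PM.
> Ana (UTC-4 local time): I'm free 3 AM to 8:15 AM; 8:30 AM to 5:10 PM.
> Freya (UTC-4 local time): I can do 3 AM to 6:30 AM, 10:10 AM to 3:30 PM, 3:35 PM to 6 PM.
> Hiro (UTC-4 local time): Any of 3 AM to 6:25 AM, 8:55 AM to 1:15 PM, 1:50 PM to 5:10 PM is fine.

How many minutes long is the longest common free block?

185

Oona in UTC: 07:00-17:25, 17:35-21:35 (add 7h to convert from UTC-7).
Aarav in UTC: 07:55-11:25, 11:50-20:30 (add 5h to convert from UTC-5).
Quinn in UTC: 07:45-19:20, 19:25-22:00 (add 7h to convert from UTC-7).
Ana in UTC: 07:00-12:15, 12:30-21:10 (add 4h to convert from UTC-4).
Freya in UTC: 07:00-10:30, 14:10-19:30, 19:35-22:00 (add 4h to convert from UTC-4).
Hiro in UTC: 07:00-10:25, 12:55-17:15, 17:50-21:10 (add 4h to convert from UTC-4).
Oona ∩ Aarav: 07:55-11:25, 11:50-17:25, 17:35-20:30.
Oona ∩ Aarav ∩ Quinn: 07:55-11:25, 11:50-17:25, 17:35-19:20, 19:25-20:30.
Oona ∩ Aarav ∩ Quinn ∩ Ana: 07:55-11:25, 11:50-12:15, 12:30-17:25, 17:35-19:20, 19:25-20:30.
Oona ∩ Aarav ∩ Quinn ∩ Ana ∩ Freya: 07:55-10:30, 14:10-17:25, 17:35-19:20, 19:25-19:30, 19:35-20:30.
Oona ∩ Aarav ∩ Quinn ∩ Ana ∩ Freya ∩ Hiro: 07:55-10:25, 14:10-17:15, 17:50-19:20, 19:25-19:30, 19:35-20:30.
So the common availability across everyone is 07:55-10:25, 14:10-17:15, 17:50-19:20, 19:25-19:30, 19:35-20:30.
The longest is 14:10-17:15 at 185 minutes.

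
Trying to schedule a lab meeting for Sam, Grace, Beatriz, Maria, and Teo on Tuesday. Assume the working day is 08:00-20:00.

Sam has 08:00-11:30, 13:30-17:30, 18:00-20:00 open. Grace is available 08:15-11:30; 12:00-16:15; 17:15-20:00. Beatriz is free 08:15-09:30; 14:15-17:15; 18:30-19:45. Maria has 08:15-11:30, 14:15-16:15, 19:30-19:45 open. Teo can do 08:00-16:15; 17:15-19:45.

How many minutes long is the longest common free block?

Sam ∩ Grace: 08:15-11:30, 13:30-16:15, 17:15-17:30, 18:00-20:00.
Sam ∩ Grace ∩ Beatriz: 08:15-09:30, 14:15-16:15, 18:30-19:45.
Sam ∩ Grace ∩ Beatriz ∩ Maria: 08:15-09:30, 14:15-16:15, 19:30-19:45.
Sam ∩ Grace ∩ Beatriz ∩ Maria ∩ Teo: 08:15-09:30, 14:15-16:15, 19:30-19:45.
The longest is 14:15-16:15 at 120 minutes.

120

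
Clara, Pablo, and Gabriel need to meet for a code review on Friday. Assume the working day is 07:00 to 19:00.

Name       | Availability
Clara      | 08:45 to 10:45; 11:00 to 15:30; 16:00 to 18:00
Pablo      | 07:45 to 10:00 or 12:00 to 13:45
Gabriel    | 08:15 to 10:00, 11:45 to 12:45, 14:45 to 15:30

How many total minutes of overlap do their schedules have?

120

Clara ∩ Pablo: 08:45-10:00, 12:00-13:45.
Clara ∩ Pablo ∩ Gabriel: 08:45-10:00, 12:00-12:45.
So the common availability across everyone is 08:45-10:00, 12:00-12:45.
Summing the common windows: 75 + 45 = 120 minutes.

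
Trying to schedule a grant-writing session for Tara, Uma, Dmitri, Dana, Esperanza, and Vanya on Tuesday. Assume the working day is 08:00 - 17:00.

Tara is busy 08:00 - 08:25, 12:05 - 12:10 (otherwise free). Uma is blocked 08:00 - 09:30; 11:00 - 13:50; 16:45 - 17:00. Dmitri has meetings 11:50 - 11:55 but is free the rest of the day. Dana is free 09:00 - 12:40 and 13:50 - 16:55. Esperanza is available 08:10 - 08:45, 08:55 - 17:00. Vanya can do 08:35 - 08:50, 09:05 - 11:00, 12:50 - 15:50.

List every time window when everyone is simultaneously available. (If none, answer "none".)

Tara free: 08:25-12:05, 12:10-17:00 (invert busy blocks within the working day).
Uma free: 09:30-11:00, 13:50-16:45 (invert busy blocks within the working day).
Dmitri free: 08:00-11:50, 11:55-17:00 (invert busy blocks within the working day).
Dana free: 09:00-12:40, 13:50-16:55.
Esperanza free: 08:10-08:45, 08:55-17:00.
Vanya free: 08:35-08:50, 09:05-11:00, 12:50-15:50.
Tara ∩ Uma: 09:30-11:00, 13:50-16:45.
Tara ∩ Uma ∩ Dmitri: 09:30-11:00, 13:50-16:45.
Tara ∩ Uma ∩ Dmitri ∩ Dana: 09:30-11:00, 13:50-16:45.
Tara ∩ Uma ∩ Dmitri ∩ Dana ∩ Esperanza: 09:30-11:00, 13:50-16:45.
Tara ∩ Uma ∩ Dmitri ∩ Dana ∩ Esperanza ∩ Vanya: 09:30-11:00, 13:50-15:50.

09:30-11:00, 13:50-15:50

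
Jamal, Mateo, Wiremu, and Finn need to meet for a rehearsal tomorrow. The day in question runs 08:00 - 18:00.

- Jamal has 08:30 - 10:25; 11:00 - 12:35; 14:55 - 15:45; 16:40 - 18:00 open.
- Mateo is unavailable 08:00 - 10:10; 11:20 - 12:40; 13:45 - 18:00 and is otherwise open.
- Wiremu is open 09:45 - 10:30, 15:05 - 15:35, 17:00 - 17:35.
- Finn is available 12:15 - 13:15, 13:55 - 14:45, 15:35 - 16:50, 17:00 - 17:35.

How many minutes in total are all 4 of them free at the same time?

Jamal free: 08:30-10:25, 11:00-12:35, 14:55-15:45, 16:40-18:00.
Mateo free: 10:10-11:20, 12:40-13:45 (invert busy blocks within the working day).
Wiremu free: 09:45-10:30, 15:05-15:35, 17:00-17:35.
Finn free: 12:15-13:15, 13:55-14:45, 15:35-16:50, 17:00-17:35.
Jamal ∩ Mateo: 10:10-10:25, 11:00-11:20.
Jamal ∩ Mateo ∩ Wiremu: 10:10-10:25.
Jamal ∩ Mateo ∩ Wiremu ∩ Finn: ∅.
There is no time when everyone is free.
There is no common window, so the total is 0 minutes.

0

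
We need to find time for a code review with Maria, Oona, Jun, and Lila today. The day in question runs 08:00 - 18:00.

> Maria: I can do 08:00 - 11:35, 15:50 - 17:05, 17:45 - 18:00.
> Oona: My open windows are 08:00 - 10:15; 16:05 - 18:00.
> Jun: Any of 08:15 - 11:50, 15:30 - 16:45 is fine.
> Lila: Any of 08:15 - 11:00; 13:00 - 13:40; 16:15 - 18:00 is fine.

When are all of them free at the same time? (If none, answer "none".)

08:15-10:15, 16:15-16:45

Maria ∩ Oona: 08:00-10:15, 16:05-17:05, 17:45-18:00.
Maria ∩ Oona ∩ Jun: 08:15-10:15, 16:05-16:45.
Maria ∩ Oona ∩ Jun ∩ Lila: 08:15-10:15, 16:15-16:45.
So the common availability across everyone is 08:15-10:15, 16:15-16:45.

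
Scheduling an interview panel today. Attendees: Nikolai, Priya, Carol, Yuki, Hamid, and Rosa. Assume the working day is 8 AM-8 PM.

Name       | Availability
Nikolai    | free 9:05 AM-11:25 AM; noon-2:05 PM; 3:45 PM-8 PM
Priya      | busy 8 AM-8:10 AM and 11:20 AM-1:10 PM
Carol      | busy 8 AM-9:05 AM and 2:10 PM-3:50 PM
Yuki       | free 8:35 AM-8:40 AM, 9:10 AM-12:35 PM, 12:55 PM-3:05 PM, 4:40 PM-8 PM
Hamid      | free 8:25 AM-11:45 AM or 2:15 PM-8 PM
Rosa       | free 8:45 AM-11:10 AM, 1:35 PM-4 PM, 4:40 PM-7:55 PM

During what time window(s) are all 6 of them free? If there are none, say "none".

Nikolai free: 09:05-11:25, 12:00-14:05, 15:45-20:00.
Priya free: 08:10-11:20, 13:10-20:00 (invert busy blocks within the working day).
Carol free: 09:05-14:10, 15:50-20:00 (invert busy blocks within the working day).
Yuki free: 08:35-08:40, 09:10-12:35, 12:55-15:05, 16:40-20:00.
Hamid free: 08:25-11:45, 14:15-20:00.
Rosa free: 08:45-11:10, 13:35-16:00, 16:40-19:55.
Nikolai ∩ Priya: 09:05-11:20, 13:10-14:05, 15:45-20:00.
Nikolai ∩ Priya ∩ Carol: 09:05-11:20, 13:10-14:05, 15:50-20:00.
Nikolai ∩ Priya ∩ Carol ∩ Yuki: 09:10-11:20, 13:10-14:05, 16:40-20:00.
Nikolai ∩ Priya ∩ Carol ∩ Yuki ∩ Hamid: 09:10-11:20, 16:40-20:00.
Nikolai ∩ Priya ∩ Carol ∩ Yuki ∩ Hamid ∩ Rosa: 09:10-11:10, 16:40-19:55.
Those are the intersection windows.

09:10-11:10, 16:40-19:55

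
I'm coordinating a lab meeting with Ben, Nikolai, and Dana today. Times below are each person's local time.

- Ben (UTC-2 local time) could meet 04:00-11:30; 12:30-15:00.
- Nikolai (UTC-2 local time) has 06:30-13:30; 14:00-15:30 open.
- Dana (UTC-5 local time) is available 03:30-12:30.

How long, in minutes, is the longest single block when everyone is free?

Ben in UTC: 06:00-13:30, 14:30-17:00 (add 2h to convert from UTC-2).
Nikolai in UTC: 08:30-15:30, 16:00-17:30 (add 2h to convert from UTC-2).
Dana in UTC: 08:30-17:30 (add 5h to convert from UTC-5).
Ben ∩ Nikolai: 08:30-13:30, 14:30-15:30, 16:00-17:00.
Ben ∩ Nikolai ∩ Dana: 08:30-13:30, 14:30-15:30, 16:00-17:00.
So the common availability across everyone is 08:30-13:30, 14:30-15:30, 16:00-17:00.
The longest is 08:30-13:30 at 300 minutes.

300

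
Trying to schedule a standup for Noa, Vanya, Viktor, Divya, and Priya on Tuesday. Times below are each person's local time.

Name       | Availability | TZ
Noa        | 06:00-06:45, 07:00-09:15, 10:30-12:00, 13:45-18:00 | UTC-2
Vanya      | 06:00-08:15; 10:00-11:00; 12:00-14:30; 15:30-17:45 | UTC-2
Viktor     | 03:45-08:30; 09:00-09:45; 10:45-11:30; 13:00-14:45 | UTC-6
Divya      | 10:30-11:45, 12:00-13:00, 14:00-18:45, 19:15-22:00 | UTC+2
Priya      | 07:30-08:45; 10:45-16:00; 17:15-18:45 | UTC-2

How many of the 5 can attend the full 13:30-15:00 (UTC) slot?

Noa in UTC: 08:00-08:45, 09:00-11:15, 12:30-14:00, 15:45-20:00 (add 2h to convert from UTC-2).
Vanya in UTC: 08:00-10:15, 12:00-13:00, 14:00-16:30, 17:30-19:45 (add 2h to convert from UTC-2).
Viktor in UTC: 09:45-14:30, 15:00-15:45, 16:45-17:30, 19:00-20:45 (add 6h to convert from UTC-6).
Divya in UTC: 08:30-09:45, 10:00-11:00, 12:00-16:45, 17:15-20:00 (subtract 2h to convert from UTC+2).
Priya in UTC: 09:30-10:45, 12:45-18:00, 19:15-20:45 (add 2h to convert from UTC-2).
Divya and Priya can make the full 13:30-15:00 slot — that's 2.

2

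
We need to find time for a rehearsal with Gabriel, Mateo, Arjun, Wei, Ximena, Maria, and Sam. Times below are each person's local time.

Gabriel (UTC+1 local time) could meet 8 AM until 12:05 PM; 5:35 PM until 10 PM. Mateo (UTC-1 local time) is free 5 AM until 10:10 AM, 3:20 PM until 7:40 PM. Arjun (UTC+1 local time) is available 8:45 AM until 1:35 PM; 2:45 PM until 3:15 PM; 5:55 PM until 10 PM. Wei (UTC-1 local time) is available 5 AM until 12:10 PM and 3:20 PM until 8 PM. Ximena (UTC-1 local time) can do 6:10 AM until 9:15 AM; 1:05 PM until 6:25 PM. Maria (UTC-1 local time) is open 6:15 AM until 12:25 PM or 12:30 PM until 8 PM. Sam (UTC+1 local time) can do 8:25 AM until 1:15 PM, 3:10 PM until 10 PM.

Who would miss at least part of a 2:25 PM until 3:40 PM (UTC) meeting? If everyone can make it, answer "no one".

Gabriel in UTC: 07:00-11:05, 16:35-21:00 (subtract 1h to convert from UTC+1).
Mateo in UTC: 06:00-11:10, 16:20-20:40 (add 1h to convert from UTC-1).
Arjun in UTC: 07:45-12:35, 13:45-14:15, 16:55-21:00 (subtract 1h to convert from UTC+1).
Wei in UTC: 06:00-13:10, 16:20-21:00 (add 1h to convert from UTC-1).
Ximena in UTC: 07:10-10:15, 14:05-19:25 (add 1h to convert from UTC-1).
Maria in UTC: 07:15-13:25, 13:30-21:00 (add 1h to convert from UTC-1).
Sam in UTC: 07:25-12:15, 14:10-21:00 (subtract 1h to convert from UTC+1).
Gabriel: not fully free for 14:25-15:40. Mateo: not fully free for 14:25-15:40. Arjun: not fully free for 14:25-15:40. Wei: not fully free for 14:25-15:40. Ximena: free for 14:25-15:40. Maria: free for 14:25-15:40. Sam: free for 14:25-15:40.

Arjun, Gabriel, Mateo, Wei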